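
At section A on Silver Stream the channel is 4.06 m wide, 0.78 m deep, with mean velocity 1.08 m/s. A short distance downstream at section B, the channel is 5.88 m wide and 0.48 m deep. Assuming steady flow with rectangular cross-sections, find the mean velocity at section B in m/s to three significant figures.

Q = A₁V₁ = (4.06×0.78) × 1.08 = 3.420 m³/s
A₂ = 5.88 × 0.48 = 2.822 m²
V₂ = Q/A₂ = 3.420/2.822 = 1.212 m/s

1.21 m/s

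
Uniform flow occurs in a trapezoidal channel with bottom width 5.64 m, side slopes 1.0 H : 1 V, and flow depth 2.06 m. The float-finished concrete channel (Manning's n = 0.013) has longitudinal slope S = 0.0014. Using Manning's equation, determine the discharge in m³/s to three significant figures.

56.7 m³/s

A = (b + z·y)·y = (5.64 + 1.0×2.06)×2.06 = 15.86 m²
P = b + 2y√(1+z²) = 5.64 + 2×2.06×√(1+1.0²) = 11.47 m
R = A/P = 15.86/11.47 = 1.383 m
Q = (1/n)·A·R^(2/3)·S^(1/2) = (1/0.013) × 15.86 × 1.383^(2/3) × 0.0014^(1/2) = 56.68 m³/s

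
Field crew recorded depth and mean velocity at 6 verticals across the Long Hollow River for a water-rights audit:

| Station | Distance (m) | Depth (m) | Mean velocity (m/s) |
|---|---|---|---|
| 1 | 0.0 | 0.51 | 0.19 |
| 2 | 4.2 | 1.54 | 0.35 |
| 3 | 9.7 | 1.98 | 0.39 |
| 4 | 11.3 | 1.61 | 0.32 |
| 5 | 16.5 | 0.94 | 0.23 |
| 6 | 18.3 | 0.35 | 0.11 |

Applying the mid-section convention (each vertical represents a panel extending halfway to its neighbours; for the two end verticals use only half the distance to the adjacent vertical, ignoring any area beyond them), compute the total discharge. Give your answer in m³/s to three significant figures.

w_1 = (4.2 − 0.0)/2 = 2.1 m; q_1 = 0.19 × 0.51 × 2.1 = 0.2035 m³/s
w_2 = (9.7 − 0.0)/2 = 4.85 m; q_2 = 0.35 × 1.54 × 4.85 = 2.614 m³/s
w_3 = (11.3 − 4.2)/2 = 3.55 m; q_3 = 0.39 × 1.98 × 3.55 = 2.741 m³/s
w_4 = (16.5 − 9.7)/2 = 3.4 m; q_4 = 0.32 × 1.61 × 3.4 = 1.752 m³/s
w_5 = (18.3 − 11.3)/2 = 3.5 m; q_5 = 0.23 × 0.94 × 3.5 = 0.7567 m³/s
w_6 = (18.3 − 16.5)/2 = 0.9 m; q_6 = 0.11 × 0.35 × 0.9 = 0.03465 m³/s
Q = Σ qᵢ = 8.102 m³/s

8.10 m³/s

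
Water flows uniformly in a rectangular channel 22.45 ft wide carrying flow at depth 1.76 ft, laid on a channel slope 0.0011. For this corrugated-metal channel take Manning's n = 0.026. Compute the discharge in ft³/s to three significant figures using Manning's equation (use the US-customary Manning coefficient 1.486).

99.1 ft³/s

A = b·y = 22.45 × 1.76 = 39.51 ft²
P = b + 2y = 22.45 + 2×1.76 = 25.97 ft
R = A/P = 39.51/25.97 = 1.521 ft
Q = (1.486/n)·A·R^(2/3)·S^(1/2) = (1.486/0.026) × 39.51 × 1.521^(2/3) × 0.0011^(1/2) = 99.08 ft³/s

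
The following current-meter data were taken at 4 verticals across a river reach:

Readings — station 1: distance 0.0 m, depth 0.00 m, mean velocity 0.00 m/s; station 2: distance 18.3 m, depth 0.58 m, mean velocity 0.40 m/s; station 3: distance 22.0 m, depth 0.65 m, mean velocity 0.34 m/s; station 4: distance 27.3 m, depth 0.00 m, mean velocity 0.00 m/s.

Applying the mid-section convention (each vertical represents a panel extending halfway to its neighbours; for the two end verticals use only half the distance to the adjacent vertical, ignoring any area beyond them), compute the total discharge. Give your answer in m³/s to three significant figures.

w_2 = (22.0 − 0.0)/2 = 11 m; q_2 = 0.40 × 0.58 × 11 = 2.552 m³/s
w_3 = (27.3 − 18.3)/2 = 4.5 m; q_3 = 0.34 × 0.65 × 4.5 = 0.9945 m³/s
Stations 1, 4 contribute zero (depth or velocity is 0).
Q = Σ qᵢ = 3.547 m³/s

3.55 m³/s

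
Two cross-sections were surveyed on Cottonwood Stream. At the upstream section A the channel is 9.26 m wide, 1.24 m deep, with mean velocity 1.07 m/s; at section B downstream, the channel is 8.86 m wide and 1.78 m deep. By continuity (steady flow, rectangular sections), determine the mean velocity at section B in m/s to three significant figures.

0.779 m/s

Q = A₁V₁ = (9.26×1.24) × 1.07 = 12.29 m³/s
A₂ = 8.86 × 1.78 = 15.77 m²
V₂ = Q/A₂ = 12.29/15.77 = 0.7790 m/s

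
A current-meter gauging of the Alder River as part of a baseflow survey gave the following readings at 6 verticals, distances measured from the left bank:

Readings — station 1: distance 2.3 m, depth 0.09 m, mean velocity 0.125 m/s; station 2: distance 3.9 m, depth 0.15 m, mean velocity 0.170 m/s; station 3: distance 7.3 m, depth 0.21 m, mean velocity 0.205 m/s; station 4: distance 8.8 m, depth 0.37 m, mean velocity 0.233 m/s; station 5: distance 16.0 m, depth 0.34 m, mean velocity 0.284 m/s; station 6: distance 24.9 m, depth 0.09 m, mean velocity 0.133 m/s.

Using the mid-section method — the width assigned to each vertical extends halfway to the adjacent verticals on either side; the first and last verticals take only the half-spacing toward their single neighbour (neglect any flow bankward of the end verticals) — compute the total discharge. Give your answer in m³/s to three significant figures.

1.38 m³/s

w_1 = (3.9 − 2.3)/2 = 0.8 m; q_1 = 0.125 × 0.09 × 0.8 = 0.009000 m³/s
w_2 = (7.3 − 2.3)/2 = 2.5 m; q_2 = 0.170 × 0.15 × 2.5 = 0.06375 m³/s
w_3 = (8.8 − 3.9)/2 = 2.45 m; q_3 = 0.205 × 0.21 × 2.45 = 0.1055 m³/s
w_4 = (16.0 − 7.3)/2 = 4.35 m; q_4 = 0.233 × 0.37 × 4.35 = 0.3750 m³/s
w_5 = (24.9 − 8.8)/2 = 8.05 m; q_5 = 0.284 × 0.34 × 8.05 = 0.7773 m³/s
w_6 = (24.9 − 16.0)/2 = 4.45 m; q_6 = 0.133 × 0.09 × 4.45 = 0.05327 m³/s
Q = Σ qᵢ = 1.384 m³/s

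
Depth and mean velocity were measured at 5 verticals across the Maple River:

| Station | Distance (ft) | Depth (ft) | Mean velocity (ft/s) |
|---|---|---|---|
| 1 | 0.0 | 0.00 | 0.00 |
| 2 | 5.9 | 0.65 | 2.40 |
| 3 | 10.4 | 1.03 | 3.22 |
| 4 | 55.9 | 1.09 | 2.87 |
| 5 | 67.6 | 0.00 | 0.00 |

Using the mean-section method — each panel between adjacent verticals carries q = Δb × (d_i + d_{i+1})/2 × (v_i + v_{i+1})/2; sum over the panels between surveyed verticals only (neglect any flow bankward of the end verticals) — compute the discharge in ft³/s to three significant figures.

Panel 1-2: Δb = 5.9 ft, d̄ = (0.00+0.65)/2 = 0.325, v̄ = (0.00+2.40)/2 = 1.2 → q = 5.9×0.325×1.2 = 2.301 ft³/s
Panel 2-3: Δb = 4.5 ft, d̄ = (0.65+1.03)/2 = 0.84, v̄ = (2.40+3.22)/2 = 2.81 → q = 4.5×0.84×2.81 = 10.62 ft³/s
Panel 3-4: Δb = 45.5 ft, d̄ = (1.03+1.09)/2 = 1.06, v̄ = (3.22+2.87)/2 = 3.045 → q = 45.5×1.06×3.045 = 146.9 ft³/s
Panel 4-5: Δb = 11.7 ft, d̄ = (1.09+0.00)/2 = 0.545, v̄ = (2.87+0.00)/2 = 1.435 → q = 11.7×0.545×1.435 = 9.150 ft³/s
Q = Σ q = 168.9 ft³/s

169 ft³/s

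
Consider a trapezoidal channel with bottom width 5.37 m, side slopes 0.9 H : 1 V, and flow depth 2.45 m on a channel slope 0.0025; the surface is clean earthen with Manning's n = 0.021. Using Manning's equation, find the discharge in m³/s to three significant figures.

59.2 m³/s

A = (b + z·y)·y = (5.37 + 0.9×2.45)×2.45 = 18.56 m²
P = b + 2y√(1+z²) = 5.37 + 2×2.45×√(1+0.9²) = 11.96 m
R = A/P = 18.56/11.96 = 1.551 m
Q = (1/n)·A·R^(2/3)·S^(1/2) = (1/0.021) × 18.56 × 1.551^(2/3) × 0.0025^(1/2) = 59.22 m³/s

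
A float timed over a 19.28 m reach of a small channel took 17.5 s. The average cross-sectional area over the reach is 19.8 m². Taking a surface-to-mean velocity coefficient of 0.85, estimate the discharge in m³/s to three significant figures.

18.5 m³/s

v_surface = L / t̄ = 19.28 / 17.5 = 1.102 m/s
v_mean = 0.85 × 1.102 = 0.9365 m/s
Q = A × v_mean = 19.8 × 0.9365 = 18.54 m³/s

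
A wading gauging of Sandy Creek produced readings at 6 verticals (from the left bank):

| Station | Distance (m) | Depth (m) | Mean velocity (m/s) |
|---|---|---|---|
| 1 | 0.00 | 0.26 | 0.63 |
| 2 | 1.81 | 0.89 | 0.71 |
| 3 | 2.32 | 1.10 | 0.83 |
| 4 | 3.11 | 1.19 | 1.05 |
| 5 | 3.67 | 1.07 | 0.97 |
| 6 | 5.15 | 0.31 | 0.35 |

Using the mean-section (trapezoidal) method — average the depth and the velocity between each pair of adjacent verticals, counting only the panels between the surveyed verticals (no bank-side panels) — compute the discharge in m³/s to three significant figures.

3.25 m³/s

Panel 1-2: Δb = 1.81 m, d̄ = (0.26+0.89)/2 = 0.575, v̄ = (0.63+0.71)/2 = 0.67 → q = 1.81×0.575×0.67 = 0.6973 m³/s
Panel 2-3: Δb = 0.51 m, d̄ = (0.89+1.10)/2 = 0.995, v̄ = (0.71+0.83)/2 = 0.77 → q = 0.51×0.995×0.77 = 0.3907 m³/s
Panel 3-4: Δb = 0.79 m, d̄ = (1.10+1.19)/2 = 1.145, v̄ = (0.83+1.05)/2 = 0.94 → q = 0.79×1.145×0.94 = 0.8503 m³/s
Panel 4-5: Δb = 0.56 m, d̄ = (1.19+1.07)/2 = 1.13, v̄ = (1.05+0.97)/2 = 1.01 → q = 0.56×1.13×1.01 = 0.6391 m³/s
Panel 5-6: Δb = 1.48 m, d̄ = (1.07+0.31)/2 = 0.69, v̄ = (0.97+0.35)/2 = 0.66 → q = 1.48×0.69×0.66 = 0.6740 m³/s
Q = Σ q = 3.251 m³/s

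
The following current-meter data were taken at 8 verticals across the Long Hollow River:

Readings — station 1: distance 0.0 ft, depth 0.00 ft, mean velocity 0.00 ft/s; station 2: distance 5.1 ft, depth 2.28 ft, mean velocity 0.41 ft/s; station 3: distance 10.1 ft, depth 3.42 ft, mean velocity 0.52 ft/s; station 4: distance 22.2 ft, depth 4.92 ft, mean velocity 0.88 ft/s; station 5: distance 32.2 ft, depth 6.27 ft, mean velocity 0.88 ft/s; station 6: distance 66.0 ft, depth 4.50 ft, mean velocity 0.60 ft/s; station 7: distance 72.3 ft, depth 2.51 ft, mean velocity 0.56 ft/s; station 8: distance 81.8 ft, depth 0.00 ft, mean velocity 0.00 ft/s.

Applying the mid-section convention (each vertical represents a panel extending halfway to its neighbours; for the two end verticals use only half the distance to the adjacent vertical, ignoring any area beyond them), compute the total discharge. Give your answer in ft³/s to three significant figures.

w_2 = (10.1 − 0.0)/2 = 5.05 ft; q_2 = 0.41 × 2.28 × 5.05 = 4.721 ft³/s
w_3 = (22.2 − 5.1)/2 = 8.55 ft; q_3 = 0.52 × 3.42 × 8.55 = 15.21 ft³/s
w_4 = (32.2 − 10.1)/2 = 11.05 ft; q_4 = 0.88 × 4.92 × 11.05 = 47.84 ft³/s
w_5 = (66.0 − 22.2)/2 = 21.9 ft; q_5 = 0.88 × 6.27 × 21.9 = 120.8 ft³/s
w_6 = (72.3 − 32.2)/2 = 20.05 ft; q_6 = 0.60 × 4.50 × 20.05 = 54.14 ft³/s
w_7 = (81.8 − 66.0)/2 = 7.9 ft; q_7 = 0.56 × 2.51 × 7.9 = 11.10 ft³/s
Stations 1, 8 contribute zero (depth or velocity is 0).
Q = Σ qᵢ = 253.8 ft³/s

254 ft³/s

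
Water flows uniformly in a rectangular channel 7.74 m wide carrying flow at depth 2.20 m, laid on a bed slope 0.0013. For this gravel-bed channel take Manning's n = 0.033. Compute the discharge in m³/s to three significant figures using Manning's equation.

A = b·y = 7.74 × 2.20 = 17.03 m²
P = b + 2y = 7.74 + 2×2.20 = 12.14 m
R = A/P = 17.03/12.14 = 1.403 m
Q = (1/n)·A·R^(2/3)·S^(1/2) = (1/0.033) × 17.03 × 1.403^(2/3) × 0.0013^(1/2) = 23.31 m³/s

23.3 m³/s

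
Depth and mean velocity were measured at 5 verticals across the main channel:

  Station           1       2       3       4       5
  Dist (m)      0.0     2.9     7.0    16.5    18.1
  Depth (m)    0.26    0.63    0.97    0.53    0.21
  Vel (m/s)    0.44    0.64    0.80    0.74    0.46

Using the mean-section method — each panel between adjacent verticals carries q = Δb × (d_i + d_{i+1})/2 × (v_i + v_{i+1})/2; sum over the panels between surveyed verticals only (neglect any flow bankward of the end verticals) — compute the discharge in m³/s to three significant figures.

Panel 1-2: Δb = 2.9 m, d̄ = (0.26+0.63)/2 = 0.445, v̄ = (0.44+0.64)/2 = 0.54 → q = 2.9×0.445×0.54 = 0.6969 m³/s
Panel 2-3: Δb = 4.1 m, d̄ = (0.63+0.97)/2 = 0.8, v̄ = (0.64+0.80)/2 = 0.72 → q = 4.1×0.8×0.72 = 2.362 m³/s
Panel 3-4: Δb = 9.5 m, d̄ = (0.97+0.53)/2 = 0.75, v̄ = (0.80+0.74)/2 = 0.77 → q = 9.5×0.75×0.77 = 5.486 m³/s
Panel 4-5: Δb = 1.6 m, d̄ = (0.53+0.21)/2 = 0.37, v̄ = (0.74+0.46)/2 = 0.6 → q = 1.6×0.37×0.6 = 0.3552 m³/s
Q = Σ q = 8.900 m³/s

8.90 m³/s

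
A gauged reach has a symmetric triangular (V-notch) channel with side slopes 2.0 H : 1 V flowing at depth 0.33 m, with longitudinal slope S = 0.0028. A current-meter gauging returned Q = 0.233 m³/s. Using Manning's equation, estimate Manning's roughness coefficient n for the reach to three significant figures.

A = z·y² = 2.0×0.33² = 0.2178 m²
P = 2y√(1+z²) = 2×0.33×√(1+2.0²) = 1.476 m
R = A/P = 0.2178/1.476 = 0.1476 m
n = (1/Q)·A·R^(2/3)·S^(1/2) = (1/0.233) × 0.2178 × 0.2793 × 0.05292 = 0.01381

0.0138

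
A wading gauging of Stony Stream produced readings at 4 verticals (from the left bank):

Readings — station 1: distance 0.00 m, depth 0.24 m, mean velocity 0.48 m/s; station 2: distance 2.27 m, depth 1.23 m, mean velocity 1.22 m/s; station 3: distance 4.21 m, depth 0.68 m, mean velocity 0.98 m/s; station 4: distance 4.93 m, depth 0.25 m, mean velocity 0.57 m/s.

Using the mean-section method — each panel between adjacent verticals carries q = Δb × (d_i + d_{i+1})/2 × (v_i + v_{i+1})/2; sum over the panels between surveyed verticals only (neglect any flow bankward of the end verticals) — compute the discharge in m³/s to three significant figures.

3.72 m³/s

Panel 1-2: Δb = 2.27 m, d̄ = (0.24+1.23)/2 = 0.735, v̄ = (0.48+1.22)/2 = 0.85 → q = 2.27×0.735×0.85 = 1.418 m³/s
Panel 2-3: Δb = 1.94 m, d̄ = (1.23+0.68)/2 = 0.955, v̄ = (1.22+0.98)/2 = 1.1 → q = 1.94×0.955×1.1 = 2.038 m³/s
Panel 3-4: Δb = 0.72 m, d̄ = (0.68+0.25)/2 = 0.465, v̄ = (0.98+0.57)/2 = 0.775 → q = 0.72×0.465×0.775 = 0.2595 m³/s
Q = Σ q = 3.716 m³/s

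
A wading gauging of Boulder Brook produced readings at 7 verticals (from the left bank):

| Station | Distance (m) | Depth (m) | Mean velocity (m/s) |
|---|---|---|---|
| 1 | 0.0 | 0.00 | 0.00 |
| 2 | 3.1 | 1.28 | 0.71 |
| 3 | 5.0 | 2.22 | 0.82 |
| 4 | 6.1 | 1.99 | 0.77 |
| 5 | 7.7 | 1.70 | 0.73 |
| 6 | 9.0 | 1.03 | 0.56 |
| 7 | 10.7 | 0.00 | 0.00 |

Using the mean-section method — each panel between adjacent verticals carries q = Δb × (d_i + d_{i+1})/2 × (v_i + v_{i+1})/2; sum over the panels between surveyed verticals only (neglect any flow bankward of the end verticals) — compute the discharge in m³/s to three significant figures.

Panel 1-2: Δb = 3.1 m, d̄ = (0.00+1.28)/2 = 0.64, v̄ = (0.00+0.71)/2 = 0.355 → q = 3.1×0.64×0.355 = 0.7043 m³/s
Panel 2-3: Δb = 1.9 m, d̄ = (1.28+2.22)/2 = 1.75, v̄ = (0.71+0.82)/2 = 0.765 → q = 1.9×1.75×0.765 = 2.544 m³/s
Panel 3-4: Δb = 1.1 m, d̄ = (2.22+1.99)/2 = 2.105, v̄ = (0.82+0.77)/2 = 0.795 → q = 1.1×2.105×0.795 = 1.841 m³/s
Panel 4-5: Δb = 1.6 m, d̄ = (1.99+1.70)/2 = 1.845, v̄ = (0.77+0.73)/2 = 0.75 → q = 1.6×1.845×0.75 = 2.214 m³/s
Panel 5-6: Δb = 1.3 m, d̄ = (1.70+1.03)/2 = 1.365, v̄ = (0.73+0.56)/2 = 0.645 → q = 1.3×1.365×0.645 = 1.145 m³/s
Panel 6-7: Δb = 1.7 m, d̄ = (1.03+0.00)/2 = 0.515, v̄ = (0.56+0.00)/2 = 0.28 → q = 1.7×0.515×0.28 = 0.2451 m³/s
Q = Σ q = 8.692 m³/s

8.69 m³/s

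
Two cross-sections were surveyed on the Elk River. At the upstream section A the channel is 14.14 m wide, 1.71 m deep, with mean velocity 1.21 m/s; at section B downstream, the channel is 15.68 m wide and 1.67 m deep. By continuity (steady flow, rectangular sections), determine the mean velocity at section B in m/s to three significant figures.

1.12 m/s

Q = A₁V₁ = (14.14×1.71) × 1.21 = 29.26 m³/s
A₂ = 15.68 × 1.67 = 26.19 m²
V₂ = Q/A₂ = 29.26/26.19 = 1.117 m/s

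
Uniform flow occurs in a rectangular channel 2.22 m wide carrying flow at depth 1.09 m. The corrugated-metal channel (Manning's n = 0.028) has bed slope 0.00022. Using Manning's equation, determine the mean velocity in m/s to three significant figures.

0.356 m/s

A = b·y = 2.22 × 1.09 = 2.420 m²
P = b + 2y = 2.22 + 2×1.09 = 4.400 m
R = A/P = 2.420/4.400 = 0.5500 m
Q = (1/n)·A·R^(2/3)·S^(1/2) = (1/0.028) × 2.420 × 0.5500^(2/3) × 0.00022^(1/2) = 0.8604 m³/s
V = Q/A = 0.8604/2.420 = 0.3556 m/s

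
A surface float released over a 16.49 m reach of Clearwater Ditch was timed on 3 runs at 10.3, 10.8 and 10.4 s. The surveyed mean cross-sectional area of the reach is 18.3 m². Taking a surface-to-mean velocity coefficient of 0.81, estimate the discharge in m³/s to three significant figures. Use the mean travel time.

23.3 m³/s

t̄ = (10.3 + 10.8 + 10.4) / 3 = 10.5 s
v_surface = L / t̄ = 16.49 / 10.5 = 1.570 m/s
v_mean = 0.81 × 1.570 = 1.272 m/s
Q = A × v_mean = 18.3 × 1.272 = 23.28 m³/s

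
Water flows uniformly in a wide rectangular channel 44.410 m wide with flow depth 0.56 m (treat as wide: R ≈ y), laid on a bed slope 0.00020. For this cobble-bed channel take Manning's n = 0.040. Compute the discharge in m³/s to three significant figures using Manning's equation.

5.97 m³/s

A = b·y = 44.410 × 0.56 = 24.87 m²
Wide channel: R ≈ y = 0.56 m
Q = (1/n)·A·R^(2/3)·S^(1/2) = (1/0.040) × 24.87 × 0.5600^(2/3) × 0.00020^(1/2) = 5.974 m³/s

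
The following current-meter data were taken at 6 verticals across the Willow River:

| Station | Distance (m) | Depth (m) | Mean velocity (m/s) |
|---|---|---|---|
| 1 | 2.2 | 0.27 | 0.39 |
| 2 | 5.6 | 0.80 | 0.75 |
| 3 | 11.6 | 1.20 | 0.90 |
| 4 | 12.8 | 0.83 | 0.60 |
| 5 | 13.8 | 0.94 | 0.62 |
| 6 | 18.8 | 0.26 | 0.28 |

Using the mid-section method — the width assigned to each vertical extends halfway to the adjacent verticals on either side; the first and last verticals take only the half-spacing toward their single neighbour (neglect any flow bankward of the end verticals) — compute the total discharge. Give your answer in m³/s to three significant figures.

9.37 m³/s

w_1 = (5.6 − 2.2)/2 = 1.7 m; q_1 = 0.39 × 0.27 × 1.7 = 0.1790 m³/s
w_2 = (11.6 − 2.2)/2 = 4.7 m; q_2 = 0.75 × 0.80 × 4.7 = 2.820 m³/s
w_3 = (12.8 − 5.6)/2 = 3.6 m; q_3 = 0.90 × 1.20 × 3.6 = 3.888 m³/s
w_4 = (13.8 − 11.6)/2 = 1.1 m; q_4 = 0.60 × 0.83 × 1.1 = 0.5478 m³/s
w_5 = (18.8 − 12.8)/2 = 3 m; q_5 = 0.62 × 0.94 × 3 = 1.748 m³/s
w_6 = (18.8 − 13.8)/2 = 2.5 m; q_6 = 0.28 × 0.26 × 2.5 = 0.1820 m³/s
Q = Σ qᵢ = 9.365 m³/s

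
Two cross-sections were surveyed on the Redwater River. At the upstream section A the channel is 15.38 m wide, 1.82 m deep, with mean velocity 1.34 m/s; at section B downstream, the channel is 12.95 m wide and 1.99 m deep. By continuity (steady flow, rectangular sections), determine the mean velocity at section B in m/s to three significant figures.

Q = A₁V₁ = (15.38×1.82) × 1.34 = 37.51 m³/s
A₂ = 12.95 × 1.99 = 25.77 m²
V₂ = Q/A₂ = 37.51/25.77 = 1.455 m/s

1.46 m/s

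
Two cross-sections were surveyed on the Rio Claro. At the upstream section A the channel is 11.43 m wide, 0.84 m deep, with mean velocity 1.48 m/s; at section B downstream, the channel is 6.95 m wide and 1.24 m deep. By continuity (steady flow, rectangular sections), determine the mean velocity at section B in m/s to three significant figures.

Q = A₁V₁ = (11.43×0.84) × 1.48 = 14.21 m³/s
A₂ = 6.95 × 1.24 = 8.618 m²
V₂ = Q/A₂ = 14.21/8.618 = 1.649 m/s

1.65 m/s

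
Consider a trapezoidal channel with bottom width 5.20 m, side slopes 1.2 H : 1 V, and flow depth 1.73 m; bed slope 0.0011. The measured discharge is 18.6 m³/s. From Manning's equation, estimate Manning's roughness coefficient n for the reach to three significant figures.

0.0252

A = (b + z·y)·y = (5.20 + 1.2×1.73)×1.73 = 12.59 m²
P = b + 2y√(1+z²) = 5.20 + 2×1.73×√(1+1.2²) = 10.60 m
R = A/P = 12.59/10.60 = 1.187 m
n = (1/Q)·A·R^(2/3)·S^(1/2) = (1/18.6) × 12.59 × 1.121 × 0.03317 = 0.02516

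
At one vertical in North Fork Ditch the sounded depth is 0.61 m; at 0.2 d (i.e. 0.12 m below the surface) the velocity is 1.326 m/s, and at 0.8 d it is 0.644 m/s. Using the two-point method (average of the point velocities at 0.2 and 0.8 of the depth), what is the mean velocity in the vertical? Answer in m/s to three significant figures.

v̄ = (1.326 + 0.644) / 2 = 0.9850 m/s

0.985 m/s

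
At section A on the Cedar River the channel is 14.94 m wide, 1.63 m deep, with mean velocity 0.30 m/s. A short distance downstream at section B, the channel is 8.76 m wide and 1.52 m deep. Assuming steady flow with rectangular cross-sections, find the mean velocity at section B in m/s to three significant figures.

Q = A₁V₁ = (14.94×1.63) × 0.30 = 7.306 m³/s
A₂ = 8.76 × 1.52 = 13.32 m²
V₂ = Q/A₂ = 7.306/13.32 = 0.5487 m/s

0.549 m/s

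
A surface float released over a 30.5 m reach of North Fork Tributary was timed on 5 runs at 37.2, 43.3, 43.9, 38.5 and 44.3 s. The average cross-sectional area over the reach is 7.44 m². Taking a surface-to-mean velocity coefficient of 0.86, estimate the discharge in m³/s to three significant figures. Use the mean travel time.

4.71 m³/s

t̄ = (37.2 + 43.3 + 43.9 + 38.5 + 44.3) / 5 = 41.44 s
v_surface = L / t̄ = 30.5 / 41.44 = 0.7360 m/s
v_mean = 0.86 × 0.7360 = 0.6330 m/s
Q = A × v_mean = 7.44 × 0.6330 = 4.709 m³/s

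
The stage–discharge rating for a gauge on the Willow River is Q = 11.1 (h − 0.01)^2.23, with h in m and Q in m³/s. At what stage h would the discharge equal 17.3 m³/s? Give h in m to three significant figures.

1.23 m

h − h₀ = (Q/C)^(1/b) = (17.3/11.1)^(1/2.23) = 1.220 m
h = 0.01 + 1.220 = 1.230 m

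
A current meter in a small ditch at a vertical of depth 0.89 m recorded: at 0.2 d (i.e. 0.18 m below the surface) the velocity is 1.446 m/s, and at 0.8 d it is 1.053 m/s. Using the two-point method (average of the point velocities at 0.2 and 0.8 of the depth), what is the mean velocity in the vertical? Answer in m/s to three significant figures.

v̄ = (1.446 + 1.053) / 2 = 1.250 m/s

1.25 m/s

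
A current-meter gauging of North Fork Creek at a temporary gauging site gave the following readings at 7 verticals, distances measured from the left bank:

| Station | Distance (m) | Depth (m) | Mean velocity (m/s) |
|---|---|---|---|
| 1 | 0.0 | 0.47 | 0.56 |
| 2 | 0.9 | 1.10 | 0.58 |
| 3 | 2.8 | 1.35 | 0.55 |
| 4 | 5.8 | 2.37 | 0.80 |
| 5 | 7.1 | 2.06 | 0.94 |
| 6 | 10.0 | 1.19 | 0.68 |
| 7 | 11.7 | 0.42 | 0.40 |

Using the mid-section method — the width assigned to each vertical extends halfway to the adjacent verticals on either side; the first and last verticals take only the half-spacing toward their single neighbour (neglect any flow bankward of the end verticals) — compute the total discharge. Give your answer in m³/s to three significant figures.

w_1 = (0.9 − 0.0)/2 = 0.45 m; q_1 = 0.56 × 0.47 × 0.45 = 0.1184 m³/s
w_2 = (2.8 − 0.0)/2 = 1.4 m; q_2 = 0.58 × 1.10 × 1.4 = 0.8932 m³/s
w_3 = (5.8 − 0.9)/2 = 2.45 m; q_3 = 0.55 × 1.35 × 2.45 = 1.819 m³/s
w_4 = (7.1 − 2.8)/2 = 2.15 m; q_4 = 0.80 × 2.37 × 2.15 = 4.076 m³/s
w_5 = (10.0 − 5.8)/2 = 2.1 m; q_5 = 0.94 × 2.06 × 2.1 = 4.066 m³/s
w_6 = (11.7 − 7.1)/2 = 2.3 m; q_6 = 0.68 × 1.19 × 2.3 = 1.861 m³/s
w_7 = (11.7 − 10.0)/2 = 0.85 m; q_7 = 0.40 × 0.42 × 0.85 = 0.1428 m³/s
Q = Σ qᵢ = 12.98 m³/s

13.0 m³/s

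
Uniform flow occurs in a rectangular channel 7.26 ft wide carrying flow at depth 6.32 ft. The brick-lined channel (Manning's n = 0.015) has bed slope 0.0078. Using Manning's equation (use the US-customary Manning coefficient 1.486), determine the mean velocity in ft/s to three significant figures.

A = b·y = 7.26 × 6.32 = 45.88 ft²
P = b + 2y = 7.26 + 2×6.32 = 19.90 ft
R = A/P = 45.88/19.90 = 2.306 ft
Q = (1.486/n)·A·R^(2/3)·S^(1/2) = (1.486/0.015) × 45.88 × 2.306^(2/3) × 0.0078^(1/2) = 700.6 ft³/s
V = Q/A = 700.6/45.88 = 15.27 ft/s

15.3 ft/s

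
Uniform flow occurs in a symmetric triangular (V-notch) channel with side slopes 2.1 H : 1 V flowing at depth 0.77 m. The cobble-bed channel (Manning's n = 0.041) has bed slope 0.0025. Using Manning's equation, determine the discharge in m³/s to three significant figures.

A = z·y² = 2.1×0.77² = 1.245 m²
P = 2y√(1+z²) = 2×0.77×√(1+2.1²) = 3.582 m
R = A/P = 1.245/3.582 = 0.3476 m
Q = (1/n)·A·R^(2/3)·S^(1/2) = (1/0.041) × 1.245 × 0.3476^(2/3) × 0.0025^(1/2) = 0.7507 m³/s

0.751 m³/s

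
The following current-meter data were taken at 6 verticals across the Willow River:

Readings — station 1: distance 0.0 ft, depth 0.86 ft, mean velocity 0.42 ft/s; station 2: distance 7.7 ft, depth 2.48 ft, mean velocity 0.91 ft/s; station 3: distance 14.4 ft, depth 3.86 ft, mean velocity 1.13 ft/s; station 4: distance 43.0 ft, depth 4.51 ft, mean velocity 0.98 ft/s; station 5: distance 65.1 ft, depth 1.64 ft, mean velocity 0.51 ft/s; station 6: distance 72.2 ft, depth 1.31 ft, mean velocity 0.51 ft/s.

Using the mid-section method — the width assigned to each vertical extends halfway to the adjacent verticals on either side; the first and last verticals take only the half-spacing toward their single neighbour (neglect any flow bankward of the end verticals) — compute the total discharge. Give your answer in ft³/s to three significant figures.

221 ft³/s

w_1 = (7.7 − 0.0)/2 = 3.85 ft; q_1 = 0.42 × 0.86 × 3.85 = 1.391 ft³/s
w_2 = (14.4 − 0.0)/2 = 7.2 ft; q_2 = 0.91 × 2.48 × 7.2 = 16.25 ft³/s
w_3 = (43.0 − 7.7)/2 = 17.65 ft; q_3 = 1.13 × 3.86 × 17.65 = 76.99 ft³/s
w_4 = (65.1 − 14.4)/2 = 25.35 ft; q_4 = 0.98 × 4.51 × 25.35 = 112.0 ft³/s
w_5 = (72.2 − 43.0)/2 = 14.6 ft; q_5 = 0.51 × 1.64 × 14.6 = 12.21 ft³/s
w_6 = (72.2 − 65.1)/2 = 3.55 ft; q_6 = 0.51 × 1.31 × 3.55 = 2.372 ft³/s
Q = Σ qᵢ = 221.3 ft³/s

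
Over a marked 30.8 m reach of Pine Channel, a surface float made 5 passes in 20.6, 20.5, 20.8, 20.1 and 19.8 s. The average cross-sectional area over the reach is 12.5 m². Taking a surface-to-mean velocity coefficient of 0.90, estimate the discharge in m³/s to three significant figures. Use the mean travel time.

t̄ = (20.6 + 20.5 + 20.8 + 20.1 + 19.8) / 5 = 20.36 s
v_surface = L / t̄ = 30.8 / 20.36 = 1.513 m/s
v_mean = 0.90 × 1.513 = 1.361 m/s
Q = A × v_mean = 12.5 × 1.361 = 17.02 m³/s

17.0 m³/s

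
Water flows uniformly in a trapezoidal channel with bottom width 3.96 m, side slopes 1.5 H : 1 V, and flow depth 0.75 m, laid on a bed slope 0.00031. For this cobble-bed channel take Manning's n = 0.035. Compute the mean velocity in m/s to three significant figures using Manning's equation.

0.347 m/s

A = (b + z·y)·y = (3.96 + 1.5×0.75)×0.75 = 3.814 m²
P = b + 2y√(1+z²) = 3.96 + 2×0.75×√(1+1.5²) = 6.664 m
R = A/P = 3.814/6.664 = 0.5723 m
Q = (1/n)·A·R^(2/3)·S^(1/2) = (1/0.035) × 3.814 × 0.5723^(2/3) × 0.00031^(1/2) = 1.322 m³/s
V = Q/A = 1.322/3.814 = 0.3468 m/s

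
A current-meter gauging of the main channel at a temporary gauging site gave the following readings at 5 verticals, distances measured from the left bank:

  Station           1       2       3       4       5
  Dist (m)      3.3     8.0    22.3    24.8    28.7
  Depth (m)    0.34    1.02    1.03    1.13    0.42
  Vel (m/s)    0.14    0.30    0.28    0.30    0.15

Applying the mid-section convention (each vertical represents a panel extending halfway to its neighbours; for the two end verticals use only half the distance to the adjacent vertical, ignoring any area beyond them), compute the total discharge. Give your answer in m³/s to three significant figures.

6.65 m³/s

w_1 = (8.0 − 3.3)/2 = 2.35 m; q_1 = 0.14 × 0.34 × 2.35 = 0.1119 m³/s
w_2 = (22.3 − 3.3)/2 = 9.5 m; q_2 = 0.30 × 1.02 × 9.5 = 2.907 m³/s
w_3 = (24.8 − 8.0)/2 = 8.4 m; q_3 = 0.28 × 1.03 × 8.4 = 2.423 m³/s
w_4 = (28.7 − 22.3)/2 = 3.2 m; q_4 = 0.30 × 1.13 × 3.2 = 1.085 m³/s
w_5 = (28.7 − 24.8)/2 = 1.95 m; q_5 = 0.15 × 0.42 × 1.95 = 0.1229 m³/s
Q = Σ qᵢ = 6.649 m³/s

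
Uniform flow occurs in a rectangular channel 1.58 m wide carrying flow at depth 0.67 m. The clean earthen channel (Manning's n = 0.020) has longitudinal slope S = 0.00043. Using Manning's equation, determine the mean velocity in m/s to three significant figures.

A = b·y = 1.58 × 0.67 = 1.059 m²
P = b + 2y = 1.58 + 2×0.67 = 2.920 m
R = A/P = 1.059/2.920 = 0.3625 m
Q = (1/n)·A·R^(2/3)·S^(1/2) = (1/0.020) × 1.059 × 0.3625^(2/3) × 0.00043^(1/2) = 0.5580 m³/s
V = Q/A = 0.5580/1.059 = 0.5272 m/s

0.527 m/s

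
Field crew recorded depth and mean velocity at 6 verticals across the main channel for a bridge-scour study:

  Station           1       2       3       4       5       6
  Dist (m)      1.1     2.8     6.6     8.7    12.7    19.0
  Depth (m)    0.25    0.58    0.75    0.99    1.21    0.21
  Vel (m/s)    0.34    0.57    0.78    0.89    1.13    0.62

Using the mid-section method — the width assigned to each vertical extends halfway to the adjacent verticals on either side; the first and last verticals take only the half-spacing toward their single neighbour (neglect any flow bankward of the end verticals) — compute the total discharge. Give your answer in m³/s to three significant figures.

w_1 = (2.8 − 1.1)/2 = 0.85 m; q_1 = 0.34 × 0.25 × 0.85 = 0.07225 m³/s
w_2 = (6.6 − 1.1)/2 = 2.75 m; q_2 = 0.57 × 0.58 × 2.75 = 0.9092 m³/s
w_3 = (8.7 − 2.8)/2 = 2.95 m; q_3 = 0.78 × 0.75 × 2.95 = 1.726 m³/s
w_4 = (12.7 − 6.6)/2 = 3.05 m; q_4 = 0.89 × 0.99 × 3.05 = 2.687 m³/s
w_5 = (19.0 − 8.7)/2 = 5.15 m; q_5 = 1.13 × 1.21 × 5.15 = 7.042 m³/s
w_6 = (19.0 − 12.7)/2 = 3.15 m; q_6 = 0.62 × 0.21 × 3.15 = 0.4101 m³/s
Q = Σ qᵢ = 12.85 m³/s

12.8 m³/s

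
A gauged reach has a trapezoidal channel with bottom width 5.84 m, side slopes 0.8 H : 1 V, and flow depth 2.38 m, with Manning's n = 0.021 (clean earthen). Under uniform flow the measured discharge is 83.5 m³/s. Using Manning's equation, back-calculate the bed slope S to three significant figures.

0.00507

A = (b + z·y)·y = (5.84 + 0.8×2.38)×2.38 = 18.43 m²
P = b + 2y√(1+z²) = 5.84 + 2×2.38×√(1+0.8²) = 11.94 m
R = A/P = 18.43/11.94 = 1.544 m
S = (Q·n / (1·A·R^(2/3)))² = (83.5×0.021 / (1×18.43×1.336))² = 0.005072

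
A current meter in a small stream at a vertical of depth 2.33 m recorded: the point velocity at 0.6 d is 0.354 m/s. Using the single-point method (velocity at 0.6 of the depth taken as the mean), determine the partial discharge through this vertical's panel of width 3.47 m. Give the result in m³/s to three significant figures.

2.86 m³/s

v̄ = v₀.₆ = 0.354 m/s
q = v̄ × d × w = 0.3540 × 2.33 × 3.47 = 2.862 m³/s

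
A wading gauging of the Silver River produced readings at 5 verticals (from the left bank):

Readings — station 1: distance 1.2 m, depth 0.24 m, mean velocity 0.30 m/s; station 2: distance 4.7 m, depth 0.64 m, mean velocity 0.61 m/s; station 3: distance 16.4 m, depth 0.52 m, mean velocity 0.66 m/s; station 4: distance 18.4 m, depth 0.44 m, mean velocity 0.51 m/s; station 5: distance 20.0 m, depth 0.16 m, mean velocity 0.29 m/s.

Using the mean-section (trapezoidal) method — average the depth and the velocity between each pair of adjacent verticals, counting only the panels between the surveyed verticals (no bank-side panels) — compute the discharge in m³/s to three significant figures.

Panel 1-2: Δb = 3.5 m, d̄ = (0.24+0.64)/2 = 0.44, v̄ = (0.30+0.61)/2 = 0.455 → q = 3.5×0.44×0.455 = 0.7007 m³/s
Panel 2-3: Δb = 11.7 m, d̄ = (0.64+0.52)/2 = 0.58, v̄ = (0.61+0.66)/2 = 0.635 → q = 11.7×0.58×0.635 = 4.309 m³/s
Panel 3-4: Δb = 2 m, d̄ = (0.52+0.44)/2 = 0.48, v̄ = (0.66+0.51)/2 = 0.585 → q = 2×0.48×0.585 = 0.5616 m³/s
Panel 4-5: Δb = 1.6 m, d̄ = (0.44+0.16)/2 = 0.3, v̄ = (0.51+0.29)/2 = 0.4 → q = 1.6×0.3×0.4 = 0.1920 m³/s
Q = Σ q = 5.763 m³/s

5.76 m³/s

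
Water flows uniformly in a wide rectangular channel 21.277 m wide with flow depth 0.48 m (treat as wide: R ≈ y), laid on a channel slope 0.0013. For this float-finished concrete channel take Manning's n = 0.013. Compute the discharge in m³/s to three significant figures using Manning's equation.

17.4 m³/s

A = b·y = 21.277 × 0.48 = 10.21 m²
Wide channel: R ≈ y = 0.48 m
Q = (1/n)·A·R^(2/3)·S^(1/2) = (1/0.013) × 10.21 × 0.4800^(2/3) × 0.0013^(1/2) = 17.36 m³/s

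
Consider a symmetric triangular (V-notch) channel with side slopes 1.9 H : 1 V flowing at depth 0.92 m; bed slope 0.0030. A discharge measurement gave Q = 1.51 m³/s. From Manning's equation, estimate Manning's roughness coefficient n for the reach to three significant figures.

A = z·y² = 1.9×0.92² = 1.608 m²
P = 2y√(1+z²) = 2×0.92×√(1+1.9²) = 3.951 m
R = A/P = 1.608/3.951 = 0.4071 m
n = (1/Q)·A·R^(2/3)·S^(1/2) = (1/1.51) × 1.608 × 0.5493 × 0.05477 = 0.03204

0.0320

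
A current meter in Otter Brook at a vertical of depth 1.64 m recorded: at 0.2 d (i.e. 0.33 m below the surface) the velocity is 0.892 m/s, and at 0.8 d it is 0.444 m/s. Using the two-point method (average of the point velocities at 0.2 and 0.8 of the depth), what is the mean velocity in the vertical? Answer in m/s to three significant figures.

0.668 m/s

v̄ = (0.892 + 0.444) / 2 = 0.6680 m/s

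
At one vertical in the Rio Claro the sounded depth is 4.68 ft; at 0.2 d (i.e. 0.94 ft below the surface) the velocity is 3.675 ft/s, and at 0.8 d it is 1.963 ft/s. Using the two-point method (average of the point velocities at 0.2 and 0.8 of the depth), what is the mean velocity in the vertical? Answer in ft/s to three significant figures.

v̄ = (3.675 + 1.963) / 2 = 2.819 ft/s

2.82 ft/s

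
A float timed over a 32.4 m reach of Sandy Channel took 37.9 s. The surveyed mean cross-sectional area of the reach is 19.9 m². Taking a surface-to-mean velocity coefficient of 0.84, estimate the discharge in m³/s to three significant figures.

14.3 m³/s

v_surface = L / t̄ = 32.4 / 37.9 = 0.8549 m/s
v_mean = 0.84 × 0.8549 = 0.7181 m/s
Q = A × v_mean = 19.9 × 0.7181 = 14.29 m³/s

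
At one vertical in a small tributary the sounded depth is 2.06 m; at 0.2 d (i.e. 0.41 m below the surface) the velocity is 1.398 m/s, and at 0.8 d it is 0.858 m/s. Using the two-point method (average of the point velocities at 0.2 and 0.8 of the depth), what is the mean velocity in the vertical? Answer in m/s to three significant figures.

v̄ = (1.398 + 0.858) / 2 = 1.128 m/s

1.13 m/s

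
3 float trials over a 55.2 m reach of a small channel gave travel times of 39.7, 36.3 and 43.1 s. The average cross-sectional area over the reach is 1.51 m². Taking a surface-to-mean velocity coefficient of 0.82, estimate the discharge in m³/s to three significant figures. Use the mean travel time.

1.72 m³/s

t̄ = (39.7 + 36.3 + 43.1) / 3 = 39.7 s
v_surface = L / t̄ = 55.2 / 39.7 = 1.390 m/s
v_mean = 0.82 × 1.390 = 1.140 m/s
Q = A × v_mean = 1.51 × 1.140 = 1.722 m³/s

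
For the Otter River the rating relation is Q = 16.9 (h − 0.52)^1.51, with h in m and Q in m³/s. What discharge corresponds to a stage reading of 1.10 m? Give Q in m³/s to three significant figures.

7.42 m³/s

Q = 16.9 × (1.10 − 0.52)^1.51 = 16.9 × 0.58^1.51 = 7.424 m³/s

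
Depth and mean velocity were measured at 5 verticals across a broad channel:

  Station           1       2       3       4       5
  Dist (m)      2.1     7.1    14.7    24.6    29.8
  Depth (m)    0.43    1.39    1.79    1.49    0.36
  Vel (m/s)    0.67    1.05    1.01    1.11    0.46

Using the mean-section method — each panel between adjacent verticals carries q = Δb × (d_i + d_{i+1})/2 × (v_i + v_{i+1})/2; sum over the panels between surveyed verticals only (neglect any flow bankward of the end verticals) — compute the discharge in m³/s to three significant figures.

Panel 1-2: Δb = 5 m, d̄ = (0.43+1.39)/2 = 0.91, v̄ = (0.67+1.05)/2 = 0.86 → q = 5×0.91×0.86 = 3.913 m³/s
Panel 2-3: Δb = 7.6 m, d̄ = (1.39+1.79)/2 = 1.59, v̄ = (1.05+1.01)/2 = 1.03 → q = 7.6×1.59×1.03 = 12.45 m³/s
Panel 3-4: Δb = 9.9 m, d̄ = (1.79+1.49)/2 = 1.64, v̄ = (1.01+1.11)/2 = 1.06 → q = 9.9×1.64×1.06 = 17.21 m³/s
Panel 4-5: Δb = 5.2 m, d̄ = (1.49+0.36)/2 = 0.925, v̄ = (1.11+0.46)/2 = 0.785 → q = 5.2×0.925×0.785 = 3.776 m³/s
Q = Σ q = 37.35 m³/s

37.3 m³/s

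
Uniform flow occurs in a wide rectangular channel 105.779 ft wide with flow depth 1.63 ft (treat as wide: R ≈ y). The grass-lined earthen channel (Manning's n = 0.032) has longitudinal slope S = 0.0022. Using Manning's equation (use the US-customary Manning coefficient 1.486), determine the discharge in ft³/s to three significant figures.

520 ft³/s

A = b·y = 105.779 × 1.63 = 172.4 ft²
Wide channel: R ≈ y = 1.63 ft
Q = (1.486/n)·A·R^(2/3)·S^(1/2) = (1.486/0.032) × 172.4 × 1.630^(2/3) × 0.0022^(1/2) = 520.1 ft³/s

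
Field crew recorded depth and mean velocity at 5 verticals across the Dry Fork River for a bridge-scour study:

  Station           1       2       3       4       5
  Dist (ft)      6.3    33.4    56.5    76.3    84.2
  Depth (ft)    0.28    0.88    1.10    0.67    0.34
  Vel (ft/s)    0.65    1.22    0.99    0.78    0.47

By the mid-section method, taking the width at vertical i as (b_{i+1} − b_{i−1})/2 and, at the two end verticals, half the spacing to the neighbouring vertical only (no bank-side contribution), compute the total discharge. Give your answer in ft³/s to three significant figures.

w_1 = (33.4 − 6.3)/2 = 13.55 ft; q_1 = 0.65 × 0.28 × 13.55 = 2.466 ft³/s
w_2 = (56.5 − 6.3)/2 = 25.1 ft; q_2 = 1.22 × 0.88 × 25.1 = 26.95 ft³/s
w_3 = (76.3 − 33.4)/2 = 21.45 ft; q_3 = 0.99 × 1.10 × 21.45 = 23.36 ft³/s
w_4 = (84.2 − 56.5)/2 = 13.85 ft; q_4 = 0.78 × 0.67 × 13.85 = 7.238 ft³/s
w_5 = (84.2 − 76.3)/2 = 3.95 ft; q_5 = 0.47 × 0.34 × 3.95 = 0.6312 ft³/s
Q = Σ qᵢ = 60.64 ft³/s

60.6 ft³/s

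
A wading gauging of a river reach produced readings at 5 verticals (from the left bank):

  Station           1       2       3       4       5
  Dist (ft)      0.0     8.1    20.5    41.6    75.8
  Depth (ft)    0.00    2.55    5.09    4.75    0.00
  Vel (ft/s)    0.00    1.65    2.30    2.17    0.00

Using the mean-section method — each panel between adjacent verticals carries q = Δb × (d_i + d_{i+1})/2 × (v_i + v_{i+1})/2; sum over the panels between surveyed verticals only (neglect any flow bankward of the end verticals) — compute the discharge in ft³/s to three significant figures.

Panel 1-2: Δb = 8.1 ft, d̄ = (0.00+2.55)/2 = 1.275, v̄ = (0.00+1.65)/2 = 0.825 → q = 8.1×1.275×0.825 = 8.520 ft³/s
Panel 2-3: Δb = 12.4 ft, d̄ = (2.55+5.09)/2 = 3.82, v̄ = (1.65+2.30)/2 = 1.975 → q = 12.4×3.82×1.975 = 93.55 ft³/s
Panel 3-4: Δb = 21.1 ft, d̄ = (5.09+4.75)/2 = 4.92, v̄ = (2.30+2.17)/2 = 2.235 → q = 21.1×4.92×2.235 = 232.0 ft³/s
Panel 4-5: Δb = 34.2 ft, d̄ = (4.75+0.00)/2 = 2.375, v̄ = (2.17+0.00)/2 = 1.085 → q = 34.2×2.375×1.085 = 88.13 ft³/s
Q = Σ q = 422.2 ft³/s

422 ft³/s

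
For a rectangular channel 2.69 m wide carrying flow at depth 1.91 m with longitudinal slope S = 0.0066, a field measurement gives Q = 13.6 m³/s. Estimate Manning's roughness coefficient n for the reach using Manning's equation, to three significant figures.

0.0262

A = b·y = 2.69 × 1.91 = 5.138 m²
P = b + 2y = 2.69 + 2×1.91 = 6.510 m
R = A/P = 5.138/6.510 = 0.7892 m
n = (1/Q)·A·R^(2/3)·S^(1/2) = (1/13.6) × 5.138 × 0.8540 × 0.08124 = 0.02621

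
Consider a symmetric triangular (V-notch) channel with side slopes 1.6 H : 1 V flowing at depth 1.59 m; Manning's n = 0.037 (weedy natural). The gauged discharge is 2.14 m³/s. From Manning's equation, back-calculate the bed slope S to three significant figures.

0.000648

A = z·y² = 1.6×1.59² = 4.045 m²
P = 2y√(1+z²) = 2×1.59×√(1+1.6²) = 6.000 m
R = A/P = 4.045/6.000 = 0.6742 m
S = (Q·n / (1·A·R^(2/3)))² = (2.14×0.037 / (1×4.045×0.7688))² = 0.0006482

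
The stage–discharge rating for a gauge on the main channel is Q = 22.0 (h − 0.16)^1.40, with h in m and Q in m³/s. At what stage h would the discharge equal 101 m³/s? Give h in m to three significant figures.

h − h₀ = (Q/C)^(1/b) = (101/22.0)^(1/1.40) = 2.970 m
h = 0.16 + 2.970 = 3.130 m

3.13 m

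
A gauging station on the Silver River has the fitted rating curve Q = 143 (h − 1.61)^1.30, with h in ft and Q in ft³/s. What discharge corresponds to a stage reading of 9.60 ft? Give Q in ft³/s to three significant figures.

2130 ft³/s

Q = 143 × (9.60 − 1.61)^1.30 = 143 × 7.99^1.30 = 2131 ft³/s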